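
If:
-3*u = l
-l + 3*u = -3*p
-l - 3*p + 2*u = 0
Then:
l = 0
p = 0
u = 0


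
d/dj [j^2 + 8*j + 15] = 2*j + 8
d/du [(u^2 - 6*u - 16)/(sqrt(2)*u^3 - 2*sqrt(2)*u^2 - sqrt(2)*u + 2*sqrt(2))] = sqrt(2)*(-u^4 + 12*u^3 + 35*u^2 - 60*u - 28)/(2*(u^6 - 4*u^5 + 2*u^4 + 8*u^3 - 7*u^2 - 4*u + 4))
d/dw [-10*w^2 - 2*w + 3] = -20*w - 2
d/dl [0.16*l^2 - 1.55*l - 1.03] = 0.32*l - 1.55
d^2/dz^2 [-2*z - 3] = 0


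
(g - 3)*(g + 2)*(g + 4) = g^3 + 3*g^2 - 10*g - 24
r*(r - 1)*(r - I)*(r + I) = r^4 - r^3 + r^2 - r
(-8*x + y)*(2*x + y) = -16*x^2 - 6*x*y + y^2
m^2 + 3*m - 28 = (m - 4)*(m + 7)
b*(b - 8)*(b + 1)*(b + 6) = b^4 - b^3 - 50*b^2 - 48*b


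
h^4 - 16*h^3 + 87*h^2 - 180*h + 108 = (h - 6)^2*(h - 3)*(h - 1)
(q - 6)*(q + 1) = q^2 - 5*q - 6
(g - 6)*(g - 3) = g^2 - 9*g + 18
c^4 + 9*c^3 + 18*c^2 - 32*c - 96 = (c - 2)*(c + 3)*(c + 4)^2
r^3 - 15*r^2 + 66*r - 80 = (r - 8)*(r - 5)*(r - 2)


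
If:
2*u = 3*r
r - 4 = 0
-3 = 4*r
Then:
No Solution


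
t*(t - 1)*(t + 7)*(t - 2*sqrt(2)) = t^4 - 2*sqrt(2)*t^3 + 6*t^3 - 12*sqrt(2)*t^2 - 7*t^2 + 14*sqrt(2)*t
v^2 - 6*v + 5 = (v - 5)*(v - 1)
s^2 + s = s*(s + 1)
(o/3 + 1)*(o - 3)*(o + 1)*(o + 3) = o^4/3 + 4*o^3/3 - 2*o^2 - 12*o - 9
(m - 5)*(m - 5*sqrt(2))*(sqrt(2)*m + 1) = sqrt(2)*m^3 - 9*m^2 - 5*sqrt(2)*m^2 - 5*sqrt(2)*m + 45*m + 25*sqrt(2)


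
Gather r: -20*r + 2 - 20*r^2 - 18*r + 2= -20*r^2 - 38*r + 4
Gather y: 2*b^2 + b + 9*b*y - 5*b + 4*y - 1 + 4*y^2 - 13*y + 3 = 2*b^2 - 4*b + 4*y^2 + y*(9*b - 9) + 2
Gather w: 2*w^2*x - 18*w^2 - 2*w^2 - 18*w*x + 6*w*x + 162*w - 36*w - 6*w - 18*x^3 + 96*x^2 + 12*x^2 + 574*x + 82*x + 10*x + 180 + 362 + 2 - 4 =w^2*(2*x - 20) + w*(120 - 12*x) - 18*x^3 + 108*x^2 + 666*x + 540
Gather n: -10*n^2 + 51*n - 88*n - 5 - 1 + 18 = -10*n^2 - 37*n + 12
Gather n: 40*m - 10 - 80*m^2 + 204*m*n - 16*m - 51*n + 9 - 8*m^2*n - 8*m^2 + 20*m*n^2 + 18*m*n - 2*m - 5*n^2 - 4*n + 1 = -88*m^2 + 22*m + n^2*(20*m - 5) + n*(-8*m^2 + 222*m - 55)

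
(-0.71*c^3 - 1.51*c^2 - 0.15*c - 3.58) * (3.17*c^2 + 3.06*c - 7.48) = -2.2507*c^5 - 6.9593*c^4 + 0.2147*c^3 - 0.512799999999999*c^2 - 9.8328*c + 26.7784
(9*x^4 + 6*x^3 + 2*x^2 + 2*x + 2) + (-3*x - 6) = 9*x^4 + 6*x^3 + 2*x^2 - x - 4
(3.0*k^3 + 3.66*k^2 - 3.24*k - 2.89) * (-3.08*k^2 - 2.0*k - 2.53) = -9.24*k^5 - 17.2728*k^4 - 4.9308*k^3 + 6.1214*k^2 + 13.9772*k + 7.3117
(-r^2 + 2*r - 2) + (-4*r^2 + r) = -5*r^2 + 3*r - 2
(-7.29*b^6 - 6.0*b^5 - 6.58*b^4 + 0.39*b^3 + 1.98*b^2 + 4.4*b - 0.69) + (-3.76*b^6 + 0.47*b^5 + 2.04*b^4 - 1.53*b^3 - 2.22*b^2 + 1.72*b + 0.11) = -11.05*b^6 - 5.53*b^5 - 4.54*b^4 - 1.14*b^3 - 0.24*b^2 + 6.12*b - 0.58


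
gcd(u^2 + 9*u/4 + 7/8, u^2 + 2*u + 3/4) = u + 1/2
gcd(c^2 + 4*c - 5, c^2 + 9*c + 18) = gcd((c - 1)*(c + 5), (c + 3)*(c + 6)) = 1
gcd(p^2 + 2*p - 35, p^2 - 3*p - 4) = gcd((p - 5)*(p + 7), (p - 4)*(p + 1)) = 1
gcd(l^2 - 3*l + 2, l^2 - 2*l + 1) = l - 1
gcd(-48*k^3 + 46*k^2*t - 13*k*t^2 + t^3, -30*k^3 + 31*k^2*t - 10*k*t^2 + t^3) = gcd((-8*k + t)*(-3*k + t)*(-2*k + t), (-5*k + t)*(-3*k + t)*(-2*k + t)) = 6*k^2 - 5*k*t + t^2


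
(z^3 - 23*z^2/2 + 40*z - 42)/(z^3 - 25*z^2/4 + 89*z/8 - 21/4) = 4*(z - 6)/(4*z - 3)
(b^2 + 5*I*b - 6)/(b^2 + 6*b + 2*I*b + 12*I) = (b + 3*I)/(b + 6)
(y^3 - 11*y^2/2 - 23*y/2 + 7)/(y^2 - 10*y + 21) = (y^2 + 3*y/2 - 1)/(y - 3)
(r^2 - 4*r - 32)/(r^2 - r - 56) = (r + 4)/(r + 7)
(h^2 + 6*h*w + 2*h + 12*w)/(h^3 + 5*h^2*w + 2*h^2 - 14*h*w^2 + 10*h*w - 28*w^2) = (-h - 6*w)/(-h^2 - 5*h*w + 14*w^2)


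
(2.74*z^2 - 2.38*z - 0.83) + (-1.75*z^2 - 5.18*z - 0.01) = 0.99*z^2 - 7.56*z - 0.84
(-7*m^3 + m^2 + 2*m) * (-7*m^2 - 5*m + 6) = 49*m^5 + 28*m^4 - 61*m^3 - 4*m^2 + 12*m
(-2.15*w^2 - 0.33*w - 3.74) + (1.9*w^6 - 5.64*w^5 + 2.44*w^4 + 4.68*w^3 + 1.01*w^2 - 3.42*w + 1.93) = 1.9*w^6 - 5.64*w^5 + 2.44*w^4 + 4.68*w^3 - 1.14*w^2 - 3.75*w - 1.81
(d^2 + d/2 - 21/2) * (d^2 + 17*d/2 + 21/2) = d^4 + 9*d^3 + 17*d^2/4 - 84*d - 441/4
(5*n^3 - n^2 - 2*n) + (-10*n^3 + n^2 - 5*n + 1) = -5*n^3 - 7*n + 1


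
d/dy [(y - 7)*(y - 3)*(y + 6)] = 3*y^2 - 8*y - 39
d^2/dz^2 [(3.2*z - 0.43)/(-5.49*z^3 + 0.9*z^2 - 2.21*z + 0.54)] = (-578.68992*z^5 + 250.390116*z^4 + 38.4724800000001*z^3 - 80.447958*z^2 + 11.848248*z - 3.855394)/(165.469149*z^9 - 81.37827*z^8 + 213.169563*z^7 - 115.073622*z^6 + 101.820267*z^5 - 53.809866*z^4 + 22.040873*z^3 - 8.699562*z^2 + 1.933308*z - 0.157464)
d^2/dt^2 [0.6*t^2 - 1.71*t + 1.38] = 1.20000000000000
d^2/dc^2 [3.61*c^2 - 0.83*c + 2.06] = 7.22000000000000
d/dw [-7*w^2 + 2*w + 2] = 2 - 14*w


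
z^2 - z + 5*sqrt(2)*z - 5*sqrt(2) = (z - 1)*(z + 5*sqrt(2))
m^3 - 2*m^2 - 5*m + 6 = (m - 3)*(m - 1)*(m + 2)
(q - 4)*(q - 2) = q^2 - 6*q + 8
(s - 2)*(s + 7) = s^2 + 5*s - 14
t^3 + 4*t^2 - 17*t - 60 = (t - 4)*(t + 3)*(t + 5)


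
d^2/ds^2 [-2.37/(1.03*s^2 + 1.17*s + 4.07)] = (5.028666*s^2 + 5.712174*s - 2.37*(2.06*s + 1.17)*(4.12*s + 2.34) + 19.870554)/(1.03*s^2 + 1.17*s + 4.07)^3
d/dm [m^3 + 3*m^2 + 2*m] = 3*m^2 + 6*m + 2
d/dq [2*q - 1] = 2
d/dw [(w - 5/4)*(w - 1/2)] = 2*w - 7/4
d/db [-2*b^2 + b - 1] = 1 - 4*b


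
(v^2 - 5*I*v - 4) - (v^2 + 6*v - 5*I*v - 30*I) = -6*v - 4 + 30*I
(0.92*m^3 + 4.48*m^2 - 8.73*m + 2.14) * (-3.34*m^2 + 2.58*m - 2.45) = -3.0728*m^5 - 12.5896*m^4 + 38.4626*m^3 - 40.647*m^2 + 26.9097*m - 5.243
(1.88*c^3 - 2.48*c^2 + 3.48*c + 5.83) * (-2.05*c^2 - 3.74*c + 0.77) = -3.854*c^5 - 1.9472*c^4 + 3.5888*c^3 - 26.8763*c^2 - 19.1246*c + 4.4891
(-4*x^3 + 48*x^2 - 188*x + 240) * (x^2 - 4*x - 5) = -4*x^5 + 64*x^4 - 360*x^3 + 752*x^2 - 20*x - 1200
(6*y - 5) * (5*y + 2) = 30*y^2 - 13*y - 10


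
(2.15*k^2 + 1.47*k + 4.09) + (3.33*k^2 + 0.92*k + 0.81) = 5.48*k^2 + 2.39*k + 4.9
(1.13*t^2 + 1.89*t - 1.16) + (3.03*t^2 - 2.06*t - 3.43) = 4.16*t^2 - 0.17*t - 4.59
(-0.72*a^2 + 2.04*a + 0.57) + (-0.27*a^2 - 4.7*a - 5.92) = -0.99*a^2 - 2.66*a - 5.35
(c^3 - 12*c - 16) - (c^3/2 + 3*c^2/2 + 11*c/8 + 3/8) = c^3/2 - 3*c^2/2 - 107*c/8 - 131/8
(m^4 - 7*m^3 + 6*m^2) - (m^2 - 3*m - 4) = m^4 - 7*m^3 + 5*m^2 + 3*m + 4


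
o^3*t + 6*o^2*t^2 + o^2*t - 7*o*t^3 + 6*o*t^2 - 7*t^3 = (o - t)*(o + 7*t)*(o*t + t)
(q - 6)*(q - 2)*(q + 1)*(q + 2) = q^4 - 5*q^3 - 10*q^2 + 20*q + 24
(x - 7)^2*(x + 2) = x^3 - 12*x^2 + 21*x + 98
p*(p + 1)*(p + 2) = p^3 + 3*p^2 + 2*p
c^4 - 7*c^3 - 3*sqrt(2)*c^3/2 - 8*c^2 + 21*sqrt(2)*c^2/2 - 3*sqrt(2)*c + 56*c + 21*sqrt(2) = (c - 7)*(c - 3*sqrt(2))*(c + sqrt(2)/2)*(c + sqrt(2))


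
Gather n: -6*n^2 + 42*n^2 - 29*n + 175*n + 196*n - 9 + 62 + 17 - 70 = 36*n^2 + 342*n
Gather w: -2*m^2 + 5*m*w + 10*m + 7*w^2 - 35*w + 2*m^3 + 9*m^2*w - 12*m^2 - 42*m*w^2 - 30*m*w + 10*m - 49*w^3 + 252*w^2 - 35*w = 2*m^3 - 14*m^2 + 20*m - 49*w^3 + w^2*(259 - 42*m) + w*(9*m^2 - 25*m - 70)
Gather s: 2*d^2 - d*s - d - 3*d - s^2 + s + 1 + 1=2*d^2 - 4*d - s^2 + s*(1 - d) + 2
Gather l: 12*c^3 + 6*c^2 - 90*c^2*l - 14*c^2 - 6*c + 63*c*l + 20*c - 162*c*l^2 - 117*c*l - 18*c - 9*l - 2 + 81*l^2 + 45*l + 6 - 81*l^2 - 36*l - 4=12*c^3 - 8*c^2 - 162*c*l^2 - 4*c + l*(-90*c^2 - 54*c)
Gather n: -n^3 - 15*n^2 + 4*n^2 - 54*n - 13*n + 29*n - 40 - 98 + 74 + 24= -n^3 - 11*n^2 - 38*n - 40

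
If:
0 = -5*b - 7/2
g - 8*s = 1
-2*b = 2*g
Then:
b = -7/10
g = 7/10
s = -3/80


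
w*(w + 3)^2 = w^3 + 6*w^2 + 9*w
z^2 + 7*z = z*(z + 7)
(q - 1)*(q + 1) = q^2 - 1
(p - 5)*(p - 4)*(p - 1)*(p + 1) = p^4 - 9*p^3 + 19*p^2 + 9*p - 20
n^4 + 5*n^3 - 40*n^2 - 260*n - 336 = (n - 7)*(n + 2)*(n + 4)*(n + 6)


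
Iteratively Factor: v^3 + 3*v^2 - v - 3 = (v - 1)*(v^2 + 4*v + 3) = (v - 1)*(v + 1)*(v + 3)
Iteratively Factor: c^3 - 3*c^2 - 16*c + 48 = (c - 3)*(c^2 - 16) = (c - 3)*(c + 4)*(c - 4)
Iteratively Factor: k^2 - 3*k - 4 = (k - 4)*(k + 1)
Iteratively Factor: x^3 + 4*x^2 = (x)*(x^2 + 4*x) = x^2*(x + 4)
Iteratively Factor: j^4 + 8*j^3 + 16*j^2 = (j)*(j^3 + 8*j^2 + 16*j) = j*(j + 4)*(j^2 + 4*j) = j*(j + 4)^2*(j)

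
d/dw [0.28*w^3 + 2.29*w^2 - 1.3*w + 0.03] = 0.84*w^2 + 4.58*w - 1.3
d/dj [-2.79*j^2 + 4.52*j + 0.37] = 4.52 - 5.58*j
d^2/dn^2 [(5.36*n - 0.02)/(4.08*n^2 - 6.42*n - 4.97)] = ((68.9856 - 131.2128*n)*(-4.08*n^2 + 6.42*n + 4.97) - (5.36*n - 0.02)*(8.16*n - 6.42)*(16.32*n - 12.84))/(-4.08*n^2 + 6.42*n + 4.97)^3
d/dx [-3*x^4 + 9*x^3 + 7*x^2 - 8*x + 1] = -12*x^3 + 27*x^2 + 14*x - 8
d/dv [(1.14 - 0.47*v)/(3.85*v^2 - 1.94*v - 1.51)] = (1.8095*v^2 - 8.778*v + 2.9213)/(14.8225*v^4 - 14.938*v^3 - 7.8634*v^2 + 5.8588*v + 2.2801)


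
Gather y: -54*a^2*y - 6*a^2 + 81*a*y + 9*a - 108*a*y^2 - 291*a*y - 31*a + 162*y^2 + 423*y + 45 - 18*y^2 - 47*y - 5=-6*a^2 - 22*a + y^2*(144 - 108*a) + y*(-54*a^2 - 210*a + 376) + 40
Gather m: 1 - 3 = -2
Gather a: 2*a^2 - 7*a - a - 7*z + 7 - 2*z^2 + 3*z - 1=2*a^2 - 8*a - 2*z^2 - 4*z + 6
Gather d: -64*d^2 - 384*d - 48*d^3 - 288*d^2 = -48*d^3 - 352*d^2 - 384*d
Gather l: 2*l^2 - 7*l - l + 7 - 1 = 2*l^2 - 8*l + 6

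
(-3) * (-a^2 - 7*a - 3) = 3*a^2 + 21*a + 9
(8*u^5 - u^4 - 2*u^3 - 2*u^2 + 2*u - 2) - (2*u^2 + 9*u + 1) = 8*u^5 - u^4 - 2*u^3 - 4*u^2 - 7*u - 3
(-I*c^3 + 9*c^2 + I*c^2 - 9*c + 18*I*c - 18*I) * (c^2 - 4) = -I*c^5 + 9*c^4 + I*c^4 - 9*c^3 + 22*I*c^3 - 36*c^2 - 22*I*c^2 + 36*c - 72*I*c + 72*I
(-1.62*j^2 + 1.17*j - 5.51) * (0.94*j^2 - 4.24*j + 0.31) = -1.5228*j^4 + 7.9686*j^3 - 10.6424*j^2 + 23.7251*j - 1.7081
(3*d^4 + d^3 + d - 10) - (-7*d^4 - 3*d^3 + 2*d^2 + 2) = 10*d^4 + 4*d^3 - 2*d^2 + d - 12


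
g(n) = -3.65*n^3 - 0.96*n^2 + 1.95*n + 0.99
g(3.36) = -141.75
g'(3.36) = -128.12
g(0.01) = 1.01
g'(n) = -10.95*n^2 - 1.92*n + 1.95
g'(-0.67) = -1.68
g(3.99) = -238.37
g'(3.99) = -180.04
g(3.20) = -122.20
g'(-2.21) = -47.29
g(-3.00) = 85.05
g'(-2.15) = -44.54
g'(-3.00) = -90.84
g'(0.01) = 1.93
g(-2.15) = 28.63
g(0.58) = 1.09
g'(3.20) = -116.32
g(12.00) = -6421.05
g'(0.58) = -2.85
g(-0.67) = 0.35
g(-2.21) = 31.39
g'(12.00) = -1597.89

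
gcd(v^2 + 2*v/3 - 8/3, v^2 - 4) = v + 2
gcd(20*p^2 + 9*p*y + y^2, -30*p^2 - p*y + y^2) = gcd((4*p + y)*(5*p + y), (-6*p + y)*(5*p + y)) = 5*p + y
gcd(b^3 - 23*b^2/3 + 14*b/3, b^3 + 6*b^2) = b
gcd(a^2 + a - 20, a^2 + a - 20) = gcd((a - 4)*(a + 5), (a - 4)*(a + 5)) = a^2 + a - 20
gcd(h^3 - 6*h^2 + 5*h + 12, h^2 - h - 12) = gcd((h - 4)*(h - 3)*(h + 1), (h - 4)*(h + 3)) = h - 4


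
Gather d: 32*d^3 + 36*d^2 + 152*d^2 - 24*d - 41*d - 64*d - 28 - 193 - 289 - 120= 32*d^3 + 188*d^2 - 129*d - 630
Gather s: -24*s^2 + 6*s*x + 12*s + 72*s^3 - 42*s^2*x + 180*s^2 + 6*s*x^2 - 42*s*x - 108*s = 72*s^3 + s^2*(156 - 42*x) + s*(6*x^2 - 36*x - 96)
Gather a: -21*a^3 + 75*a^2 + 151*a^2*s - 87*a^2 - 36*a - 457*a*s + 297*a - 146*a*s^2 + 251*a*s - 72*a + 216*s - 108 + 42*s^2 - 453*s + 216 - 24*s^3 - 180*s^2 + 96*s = -21*a^3 + a^2*(151*s - 12) + a*(-146*s^2 - 206*s + 189) - 24*s^3 - 138*s^2 - 141*s + 108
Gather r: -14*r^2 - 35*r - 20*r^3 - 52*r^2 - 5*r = -20*r^3 - 66*r^2 - 40*r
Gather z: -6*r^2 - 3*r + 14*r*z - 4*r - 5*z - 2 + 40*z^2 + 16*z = -6*r^2 - 7*r + 40*z^2 + z*(14*r + 11) - 2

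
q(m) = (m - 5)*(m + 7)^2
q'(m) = (m - 5)*(2*m + 14) + (m + 7)^2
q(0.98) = -256.00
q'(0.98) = -0.48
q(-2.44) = -154.70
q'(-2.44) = -47.06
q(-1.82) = -183.00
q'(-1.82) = -43.82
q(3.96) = -124.93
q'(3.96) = 97.32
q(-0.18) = -240.93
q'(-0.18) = -24.14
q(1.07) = -255.94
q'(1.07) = 1.69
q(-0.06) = -243.71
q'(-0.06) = -22.07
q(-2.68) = -143.33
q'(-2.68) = -47.69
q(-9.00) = -56.00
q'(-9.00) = 60.00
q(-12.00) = -425.00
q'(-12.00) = 195.00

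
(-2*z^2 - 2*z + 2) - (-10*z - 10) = -2*z^2 + 8*z + 12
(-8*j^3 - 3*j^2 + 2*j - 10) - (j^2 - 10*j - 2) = -8*j^3 - 4*j^2 + 12*j - 8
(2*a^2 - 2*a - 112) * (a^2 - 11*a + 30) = 2*a^4 - 24*a^3 - 30*a^2 + 1172*a - 3360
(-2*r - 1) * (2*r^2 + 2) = -4*r^3 - 2*r^2 - 4*r - 2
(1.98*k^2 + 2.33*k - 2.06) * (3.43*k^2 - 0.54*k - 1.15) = 6.7914*k^4 + 6.9227*k^3 - 10.601*k^2 - 1.5671*k + 2.369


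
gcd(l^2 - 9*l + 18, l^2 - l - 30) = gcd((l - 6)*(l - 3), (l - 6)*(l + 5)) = l - 6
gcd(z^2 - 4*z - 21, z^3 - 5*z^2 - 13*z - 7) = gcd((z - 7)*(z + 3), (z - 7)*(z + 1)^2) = z - 7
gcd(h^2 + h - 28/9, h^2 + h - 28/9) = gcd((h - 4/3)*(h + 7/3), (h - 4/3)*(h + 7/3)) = h^2 + h - 28/9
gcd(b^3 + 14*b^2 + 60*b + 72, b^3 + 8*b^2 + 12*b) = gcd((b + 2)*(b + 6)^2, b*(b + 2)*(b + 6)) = b^2 + 8*b + 12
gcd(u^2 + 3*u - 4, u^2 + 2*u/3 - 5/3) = u - 1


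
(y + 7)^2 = y^2 + 14*y + 49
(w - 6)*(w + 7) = w^2 + w - 42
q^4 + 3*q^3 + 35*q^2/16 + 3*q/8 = q*(q + 1/4)*(q + 3/4)*(q + 2)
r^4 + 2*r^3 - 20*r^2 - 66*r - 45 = (r - 5)*(r + 1)*(r + 3)^2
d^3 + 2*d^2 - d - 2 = (d - 1)*(d + 1)*(d + 2)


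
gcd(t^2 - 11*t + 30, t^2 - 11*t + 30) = t^2 - 11*t + 30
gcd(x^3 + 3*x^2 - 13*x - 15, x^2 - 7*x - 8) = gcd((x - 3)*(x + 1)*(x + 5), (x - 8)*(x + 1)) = x + 1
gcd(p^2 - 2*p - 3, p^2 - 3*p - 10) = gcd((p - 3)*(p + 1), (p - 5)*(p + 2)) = 1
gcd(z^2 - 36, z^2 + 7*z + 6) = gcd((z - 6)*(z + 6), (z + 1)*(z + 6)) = z + 6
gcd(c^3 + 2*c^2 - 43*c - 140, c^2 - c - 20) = c + 4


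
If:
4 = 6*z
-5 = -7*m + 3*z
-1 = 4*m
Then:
No Solution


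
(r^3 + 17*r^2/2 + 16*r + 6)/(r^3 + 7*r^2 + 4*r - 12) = (r + 1/2)/(r - 1)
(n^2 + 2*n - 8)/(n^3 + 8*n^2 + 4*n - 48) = 1/(n + 6)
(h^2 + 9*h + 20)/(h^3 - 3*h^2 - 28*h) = (h + 5)/(h*(h - 7))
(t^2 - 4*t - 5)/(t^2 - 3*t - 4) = (t - 5)/(t - 4)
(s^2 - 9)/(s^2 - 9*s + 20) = (s^2 - 9)/(s^2 - 9*s + 20)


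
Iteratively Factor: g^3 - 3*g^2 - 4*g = (g + 1)*(g^2 - 4*g) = g*(g + 1)*(g - 4)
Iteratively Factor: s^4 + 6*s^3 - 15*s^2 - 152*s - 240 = (s + 4)*(s^3 + 2*s^2 - 23*s - 60) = (s - 5)*(s + 4)*(s^2 + 7*s + 12) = (s - 5)*(s + 3)*(s + 4)*(s + 4)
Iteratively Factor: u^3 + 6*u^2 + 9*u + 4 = (u + 4)*(u^2 + 2*u + 1) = (u + 1)*(u + 4)*(u + 1)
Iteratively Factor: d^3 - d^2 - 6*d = (d)*(d^2 - d - 6) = d*(d + 2)*(d - 3)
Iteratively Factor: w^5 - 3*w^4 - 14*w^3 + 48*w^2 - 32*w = (w + 4)*(w^4 - 7*w^3 + 14*w^2 - 8*w) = (w - 2)*(w + 4)*(w^3 - 5*w^2 + 4*w) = (w - 4)*(w - 2)*(w + 4)*(w^2 - w) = w*(w - 4)*(w - 2)*(w + 4)*(w - 1)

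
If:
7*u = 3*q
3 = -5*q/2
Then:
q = -6/5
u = -18/35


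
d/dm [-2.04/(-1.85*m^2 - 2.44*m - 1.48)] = (-7.548*m - 4.9776)/(1.85*m^2 + 2.44*m + 1.48)^2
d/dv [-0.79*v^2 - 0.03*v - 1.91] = -1.58*v - 0.03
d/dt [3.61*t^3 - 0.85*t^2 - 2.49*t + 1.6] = 10.83*t^2 - 1.7*t - 2.49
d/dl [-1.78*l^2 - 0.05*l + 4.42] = -3.56*l - 0.05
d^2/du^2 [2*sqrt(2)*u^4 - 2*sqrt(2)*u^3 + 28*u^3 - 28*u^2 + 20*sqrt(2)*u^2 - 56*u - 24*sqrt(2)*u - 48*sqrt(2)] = 24*sqrt(2)*u^2 - 12*sqrt(2)*u + 168*u - 56 + 40*sqrt(2)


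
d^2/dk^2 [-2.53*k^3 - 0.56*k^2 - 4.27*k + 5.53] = -15.18*k - 1.12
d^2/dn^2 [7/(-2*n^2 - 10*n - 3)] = 28*(2*n^2 + 10*n - 2*(2*n + 5)^2 + 3)/(2*n^2 + 10*n + 3)^3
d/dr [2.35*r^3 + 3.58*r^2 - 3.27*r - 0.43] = 7.05*r^2 + 7.16*r - 3.27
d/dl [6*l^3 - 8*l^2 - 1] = 2*l*(9*l - 8)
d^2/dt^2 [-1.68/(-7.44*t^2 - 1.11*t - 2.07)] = (-185.988096*t^2 - 27.748224*t + 1.68*(14.88*t + 1.11)*(29.76*t + 2.22) - 51.746688)/(7.44*t^2 + 1.11*t + 2.07)^3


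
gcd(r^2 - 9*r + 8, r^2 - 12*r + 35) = 1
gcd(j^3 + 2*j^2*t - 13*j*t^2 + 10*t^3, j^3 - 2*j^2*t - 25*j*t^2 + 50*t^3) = -j^2 - 3*j*t + 10*t^2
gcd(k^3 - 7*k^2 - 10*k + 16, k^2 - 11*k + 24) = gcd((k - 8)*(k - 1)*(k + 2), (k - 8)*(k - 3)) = k - 8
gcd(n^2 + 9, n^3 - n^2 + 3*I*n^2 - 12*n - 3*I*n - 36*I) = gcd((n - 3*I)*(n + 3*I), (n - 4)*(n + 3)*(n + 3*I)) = n + 3*I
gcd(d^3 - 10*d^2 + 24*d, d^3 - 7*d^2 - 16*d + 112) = d - 4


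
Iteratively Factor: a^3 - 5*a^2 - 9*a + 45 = (a - 5)*(a^2 - 9) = (a - 5)*(a + 3)*(a - 3)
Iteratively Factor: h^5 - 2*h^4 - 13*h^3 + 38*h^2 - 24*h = (h - 2)*(h^4 - 13*h^2 + 12*h) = (h - 3)*(h - 2)*(h^3 + 3*h^2 - 4*h) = h*(h - 3)*(h - 2)*(h^2 + 3*h - 4) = h*(h - 3)*(h - 2)*(h + 4)*(h - 1)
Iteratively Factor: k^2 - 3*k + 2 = (k - 1)*(k - 2)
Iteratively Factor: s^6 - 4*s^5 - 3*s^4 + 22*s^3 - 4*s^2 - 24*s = (s - 2)*(s^5 - 2*s^4 - 7*s^3 + 8*s^2 + 12*s) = (s - 2)*(s + 1)*(s^4 - 3*s^3 - 4*s^2 + 12*s) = (s - 2)^2*(s + 1)*(s^3 - s^2 - 6*s) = (s - 3)*(s - 2)^2*(s + 1)*(s^2 + 2*s) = s*(s - 3)*(s - 2)^2*(s + 1)*(s + 2)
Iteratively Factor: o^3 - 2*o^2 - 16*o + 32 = (o - 2)*(o^2 - 16) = (o - 2)*(o + 4)*(o - 4)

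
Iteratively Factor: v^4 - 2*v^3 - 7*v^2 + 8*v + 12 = (v + 1)*(v^3 - 3*v^2 - 4*v + 12) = (v - 3)*(v + 1)*(v^2 - 4) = (v - 3)*(v + 1)*(v + 2)*(v - 2)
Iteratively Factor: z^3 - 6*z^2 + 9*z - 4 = (z - 1)*(z^2 - 5*z + 4) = (z - 4)*(z - 1)*(z - 1)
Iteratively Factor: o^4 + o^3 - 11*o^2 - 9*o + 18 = (o + 2)*(o^3 - o^2 - 9*o + 9) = (o - 3)*(o + 2)*(o^2 + 2*o - 3) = (o - 3)*(o + 2)*(o + 3)*(o - 1)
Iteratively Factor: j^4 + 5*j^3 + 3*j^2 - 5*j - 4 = (j - 1)*(j^3 + 6*j^2 + 9*j + 4) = (j - 1)*(j + 4)*(j^2 + 2*j + 1) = (j - 1)*(j + 1)*(j + 4)*(j + 1)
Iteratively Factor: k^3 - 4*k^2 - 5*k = (k)*(k^2 - 4*k - 5) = k*(k - 5)*(k + 1)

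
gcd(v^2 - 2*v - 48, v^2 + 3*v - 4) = 1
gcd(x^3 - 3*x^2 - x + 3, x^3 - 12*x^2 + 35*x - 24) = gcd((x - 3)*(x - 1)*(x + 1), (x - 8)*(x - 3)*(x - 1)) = x^2 - 4*x + 3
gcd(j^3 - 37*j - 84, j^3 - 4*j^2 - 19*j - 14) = j - 7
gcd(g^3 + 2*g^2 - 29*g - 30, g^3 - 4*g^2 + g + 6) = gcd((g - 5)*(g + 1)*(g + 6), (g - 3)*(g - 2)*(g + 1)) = g + 1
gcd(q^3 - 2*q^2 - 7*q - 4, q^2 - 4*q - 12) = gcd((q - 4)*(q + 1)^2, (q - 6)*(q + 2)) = 1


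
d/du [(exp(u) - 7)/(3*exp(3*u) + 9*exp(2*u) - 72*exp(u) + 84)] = 2*(-exp(2*u) + 7*exp(u) + 35)*exp(u)/(3*(exp(5*u) + 8*exp(4*u) - 23*exp(3*u) - 134*exp(2*u) + 476*exp(u) - 392))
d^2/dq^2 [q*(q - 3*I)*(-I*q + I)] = -6*I*q - 6 + 2*I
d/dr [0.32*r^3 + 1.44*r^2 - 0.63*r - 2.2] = 0.96*r^2 + 2.88*r - 0.63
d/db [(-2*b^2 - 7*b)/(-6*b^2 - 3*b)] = -4/(4*b^2 + 4*b + 1)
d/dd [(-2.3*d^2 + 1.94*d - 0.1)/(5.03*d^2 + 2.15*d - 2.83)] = (-14.7032*d^2 + 14.024*d - 5.2752)/(25.3009*d^4 + 21.629*d^3 - 23.8473*d^2 - 12.169*d + 8.0089)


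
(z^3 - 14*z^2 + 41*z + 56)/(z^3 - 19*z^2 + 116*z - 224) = (z + 1)/(z - 4)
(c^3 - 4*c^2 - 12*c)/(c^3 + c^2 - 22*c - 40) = c*(c - 6)/(c^2 - c - 20)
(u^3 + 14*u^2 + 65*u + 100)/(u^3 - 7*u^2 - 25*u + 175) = (u^2 + 9*u + 20)/(u^2 - 12*u + 35)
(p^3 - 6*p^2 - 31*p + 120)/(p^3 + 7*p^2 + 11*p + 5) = (p^2 - 11*p + 24)/(p^2 + 2*p + 1)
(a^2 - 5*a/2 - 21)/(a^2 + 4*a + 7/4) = 2*(a - 6)/(2*a + 1)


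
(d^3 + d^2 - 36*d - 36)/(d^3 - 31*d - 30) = (d + 6)/(d + 5)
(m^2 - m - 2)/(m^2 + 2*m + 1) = (m - 2)/(m + 1)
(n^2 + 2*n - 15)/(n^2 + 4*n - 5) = (n - 3)/(n - 1)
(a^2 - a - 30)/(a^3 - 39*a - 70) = (a - 6)/(a^2 - 5*a - 14)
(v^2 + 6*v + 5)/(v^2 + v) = (v + 5)/v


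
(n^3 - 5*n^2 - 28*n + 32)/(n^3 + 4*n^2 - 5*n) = (n^2 - 4*n - 32)/(n*(n + 5))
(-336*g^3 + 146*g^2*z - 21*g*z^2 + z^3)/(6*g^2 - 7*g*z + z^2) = (56*g^2 - 15*g*z + z^2)/(-g + z)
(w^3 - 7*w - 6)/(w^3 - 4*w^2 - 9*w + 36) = (w^2 + 3*w + 2)/(w^2 - w - 12)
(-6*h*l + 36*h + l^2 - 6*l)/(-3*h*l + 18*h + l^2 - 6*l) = (6*h - l)/(3*h - l)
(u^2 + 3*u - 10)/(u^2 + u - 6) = (u + 5)/(u + 3)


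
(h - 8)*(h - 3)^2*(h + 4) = h^4 - 10*h^3 + h^2 + 156*h - 288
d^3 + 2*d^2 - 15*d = d*(d - 3)*(d + 5)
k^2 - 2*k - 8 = (k - 4)*(k + 2)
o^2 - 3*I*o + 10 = (o - 5*I)*(o + 2*I)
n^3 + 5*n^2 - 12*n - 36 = (n - 3)*(n + 2)*(n + 6)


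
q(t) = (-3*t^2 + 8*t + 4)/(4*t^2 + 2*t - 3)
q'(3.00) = -0.27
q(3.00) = 0.03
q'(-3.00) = -0.46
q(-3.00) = -1.74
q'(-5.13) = -0.11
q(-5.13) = -1.26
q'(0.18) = -5.67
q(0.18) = -2.13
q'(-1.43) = -16.67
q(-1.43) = -5.85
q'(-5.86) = -0.08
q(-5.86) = -1.19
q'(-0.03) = -3.38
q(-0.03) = -1.23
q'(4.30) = -0.13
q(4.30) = -0.21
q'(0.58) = -216.43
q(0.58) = -15.43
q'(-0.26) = -2.93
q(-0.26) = -0.53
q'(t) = (8 - 6*t)/(4*t^2 + 2*t - 3) + (-8*t - 2)*(-3*t^2 + 8*t + 4)/(4*t^2 + 2*t - 3)^2 = 2*(-19*t^2 - 7*t - 16)/(16*t^4 + 16*t^3 - 20*t^2 - 12*t + 9)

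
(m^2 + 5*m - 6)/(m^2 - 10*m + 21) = (m^2 + 5*m - 6)/(m^2 - 10*m + 21)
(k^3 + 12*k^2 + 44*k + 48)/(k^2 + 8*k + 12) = k + 4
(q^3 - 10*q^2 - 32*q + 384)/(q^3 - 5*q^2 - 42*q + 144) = (q - 8)/(q - 3)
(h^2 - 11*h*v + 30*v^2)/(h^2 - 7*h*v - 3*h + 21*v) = (h^2 - 11*h*v + 30*v^2)/(h^2 - 7*h*v - 3*h + 21*v)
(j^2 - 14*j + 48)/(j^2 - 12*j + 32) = (j - 6)/(j - 4)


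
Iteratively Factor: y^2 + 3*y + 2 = (y + 2)*(y + 1)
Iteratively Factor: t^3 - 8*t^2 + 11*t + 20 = (t - 4)*(t^2 - 4*t - 5) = (t - 4)*(t + 1)*(t - 5)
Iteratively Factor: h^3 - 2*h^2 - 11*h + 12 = (h + 3)*(h^2 - 5*h + 4) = (h - 4)*(h + 3)*(h - 1)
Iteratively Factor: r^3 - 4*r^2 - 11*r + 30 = (r - 2)*(r^2 - 2*r - 15) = (r - 5)*(r - 2)*(r + 3)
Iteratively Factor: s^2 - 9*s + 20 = (s - 4)*(s - 5)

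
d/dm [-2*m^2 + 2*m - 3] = 2 - 4*m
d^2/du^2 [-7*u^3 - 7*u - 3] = -42*u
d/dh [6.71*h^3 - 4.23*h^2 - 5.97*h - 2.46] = 20.13*h^2 - 8.46*h - 5.97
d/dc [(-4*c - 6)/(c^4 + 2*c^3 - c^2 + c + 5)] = 2*(-2*c^4 - 4*c^3 + 2*c^2 - 2*c + (2*c + 3)*(4*c^3 + 6*c^2 - 2*c + 1) - 10)/(c^4 + 2*c^3 - c^2 + c + 5)^2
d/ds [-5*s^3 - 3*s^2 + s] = -15*s^2 - 6*s + 1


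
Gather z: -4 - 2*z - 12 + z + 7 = -z - 9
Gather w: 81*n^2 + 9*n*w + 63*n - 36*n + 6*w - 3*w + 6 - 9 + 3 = 81*n^2 + 27*n + w*(9*n + 3)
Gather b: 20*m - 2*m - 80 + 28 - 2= 18*m - 54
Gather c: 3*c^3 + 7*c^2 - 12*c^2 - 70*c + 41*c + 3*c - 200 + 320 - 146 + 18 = 3*c^3 - 5*c^2 - 26*c - 8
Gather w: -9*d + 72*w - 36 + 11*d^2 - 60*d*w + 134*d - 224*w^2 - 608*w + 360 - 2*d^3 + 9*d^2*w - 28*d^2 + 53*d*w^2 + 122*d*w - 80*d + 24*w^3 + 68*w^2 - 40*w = -2*d^3 - 17*d^2 + 45*d + 24*w^3 + w^2*(53*d - 156) + w*(9*d^2 + 62*d - 576) + 324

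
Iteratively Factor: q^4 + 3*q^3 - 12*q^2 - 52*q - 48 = (q + 2)*(q^3 + q^2 - 14*q - 24) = (q - 4)*(q + 2)*(q^2 + 5*q + 6) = (q - 4)*(q + 2)^2*(q + 3)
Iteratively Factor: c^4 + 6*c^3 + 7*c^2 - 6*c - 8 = (c - 1)*(c^3 + 7*c^2 + 14*c + 8) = (c - 1)*(c + 2)*(c^2 + 5*c + 4) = (c - 1)*(c + 2)*(c + 4)*(c + 1)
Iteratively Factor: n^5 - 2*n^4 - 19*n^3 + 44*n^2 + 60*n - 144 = (n + 4)*(n^4 - 6*n^3 + 5*n^2 + 24*n - 36) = (n - 2)*(n + 4)*(n^3 - 4*n^2 - 3*n + 18) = (n - 3)*(n - 2)*(n + 4)*(n^2 - n - 6) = (n - 3)*(n - 2)*(n + 2)*(n + 4)*(n - 3)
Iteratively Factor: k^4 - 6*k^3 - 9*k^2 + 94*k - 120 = (k + 4)*(k^3 - 10*k^2 + 31*k - 30) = (k - 3)*(k + 4)*(k^2 - 7*k + 10) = (k - 5)*(k - 3)*(k + 4)*(k - 2)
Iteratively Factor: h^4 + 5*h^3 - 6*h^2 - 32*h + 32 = (h + 4)*(h^3 + h^2 - 10*h + 8) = (h - 2)*(h + 4)*(h^2 + 3*h - 4) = (h - 2)*(h - 1)*(h + 4)*(h + 4)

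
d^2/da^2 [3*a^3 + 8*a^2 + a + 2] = 18*a + 16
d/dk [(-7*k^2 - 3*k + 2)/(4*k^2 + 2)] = (6*k^2 - 22*k - 3)/(2*(4*k^4 + 4*k^2 + 1))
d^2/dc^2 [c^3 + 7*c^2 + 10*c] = 6*c + 14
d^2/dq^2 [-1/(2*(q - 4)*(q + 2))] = (-(q - 4)^2 - (q - 4)*(q + 2) - (q + 2)^2)/((q - 4)^3*(q + 2)^3)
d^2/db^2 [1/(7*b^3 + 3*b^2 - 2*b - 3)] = 2*(-3*(7*b + 1)*(7*b^3 + 3*b^2 - 2*b - 3) + (21*b^2 + 6*b - 2)^2)/(7*b^3 + 3*b^2 - 2*b - 3)^3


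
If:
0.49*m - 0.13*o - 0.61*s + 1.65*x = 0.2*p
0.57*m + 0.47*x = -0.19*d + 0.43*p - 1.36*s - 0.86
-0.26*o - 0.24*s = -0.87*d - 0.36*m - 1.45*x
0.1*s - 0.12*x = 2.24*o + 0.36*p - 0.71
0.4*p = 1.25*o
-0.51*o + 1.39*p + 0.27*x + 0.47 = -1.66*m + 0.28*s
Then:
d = -0.10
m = -0.81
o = 0.20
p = 0.61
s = -0.18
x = 0.26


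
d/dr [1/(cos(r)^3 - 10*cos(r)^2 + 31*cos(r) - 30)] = (3*cos(r)^2 - 20*cos(r) + 31)*sin(r)/(cos(r)^3 - 10*cos(r)^2 + 31*cos(r) - 30)^2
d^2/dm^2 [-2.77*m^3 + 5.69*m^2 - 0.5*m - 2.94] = 11.38 - 16.62*m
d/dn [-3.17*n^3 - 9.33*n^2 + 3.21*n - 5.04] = -9.51*n^2 - 18.66*n + 3.21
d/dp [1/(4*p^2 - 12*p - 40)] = (3 - 2*p)/(4*(-p^2 + 3*p + 10)^2)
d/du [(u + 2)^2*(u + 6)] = (u + 2)*(3*u + 14)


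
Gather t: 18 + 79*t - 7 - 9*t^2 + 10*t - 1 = -9*t^2 + 89*t + 10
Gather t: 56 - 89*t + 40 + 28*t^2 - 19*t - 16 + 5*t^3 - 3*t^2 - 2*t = 5*t^3 + 25*t^2 - 110*t + 80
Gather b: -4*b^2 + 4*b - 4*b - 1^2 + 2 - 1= -4*b^2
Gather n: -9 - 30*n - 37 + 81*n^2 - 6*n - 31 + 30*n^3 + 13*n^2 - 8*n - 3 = 30*n^3 + 94*n^2 - 44*n - 80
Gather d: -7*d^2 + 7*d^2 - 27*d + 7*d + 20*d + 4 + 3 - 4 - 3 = 0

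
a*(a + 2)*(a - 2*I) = a^3 + 2*a^2 - 2*I*a^2 - 4*I*a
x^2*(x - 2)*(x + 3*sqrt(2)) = x^4 - 2*x^3 + 3*sqrt(2)*x^3 - 6*sqrt(2)*x^2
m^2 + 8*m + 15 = (m + 3)*(m + 5)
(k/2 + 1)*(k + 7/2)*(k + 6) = k^3/2 + 23*k^2/4 + 20*k + 21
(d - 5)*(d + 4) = d^2 - d - 20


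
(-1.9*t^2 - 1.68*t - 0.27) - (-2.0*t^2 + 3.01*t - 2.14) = 0.1*t^2 - 4.69*t + 1.87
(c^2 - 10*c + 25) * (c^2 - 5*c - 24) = c^4 - 15*c^3 + 51*c^2 + 115*c - 600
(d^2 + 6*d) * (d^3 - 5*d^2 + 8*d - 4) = d^5 + d^4 - 22*d^3 + 44*d^2 - 24*d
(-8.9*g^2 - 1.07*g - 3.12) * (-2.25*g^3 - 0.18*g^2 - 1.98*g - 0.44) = 20.025*g^5 + 4.0095*g^4 + 24.8346*g^3 + 6.5962*g^2 + 6.6484*g + 1.3728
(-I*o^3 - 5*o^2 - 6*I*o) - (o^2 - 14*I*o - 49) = -I*o^3 - 6*o^2 + 8*I*o + 49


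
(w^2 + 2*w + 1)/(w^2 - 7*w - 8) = (w + 1)/(w - 8)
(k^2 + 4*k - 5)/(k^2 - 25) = (k - 1)/(k - 5)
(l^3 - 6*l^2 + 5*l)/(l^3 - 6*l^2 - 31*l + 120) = l*(l^2 - 6*l + 5)/(l^3 - 6*l^2 - 31*l + 120)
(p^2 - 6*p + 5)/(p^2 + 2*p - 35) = (p - 1)/(p + 7)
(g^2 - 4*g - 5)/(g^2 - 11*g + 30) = (g + 1)/(g - 6)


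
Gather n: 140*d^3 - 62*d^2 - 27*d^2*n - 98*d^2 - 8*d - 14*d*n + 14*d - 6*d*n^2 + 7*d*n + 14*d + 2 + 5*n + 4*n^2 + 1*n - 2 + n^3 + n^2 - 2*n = 140*d^3 - 160*d^2 + 20*d + n^3 + n^2*(5 - 6*d) + n*(-27*d^2 - 7*d + 4)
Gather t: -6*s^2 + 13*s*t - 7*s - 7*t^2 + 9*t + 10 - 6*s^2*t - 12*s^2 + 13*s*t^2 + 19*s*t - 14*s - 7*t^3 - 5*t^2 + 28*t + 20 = -18*s^2 - 21*s - 7*t^3 + t^2*(13*s - 12) + t*(-6*s^2 + 32*s + 37) + 30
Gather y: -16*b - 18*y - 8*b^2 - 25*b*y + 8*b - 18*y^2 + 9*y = -8*b^2 - 8*b - 18*y^2 + y*(-25*b - 9)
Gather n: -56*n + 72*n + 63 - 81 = 16*n - 18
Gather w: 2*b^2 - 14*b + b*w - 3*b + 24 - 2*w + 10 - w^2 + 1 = 2*b^2 - 17*b - w^2 + w*(b - 2) + 35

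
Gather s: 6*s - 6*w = 6*s - 6*w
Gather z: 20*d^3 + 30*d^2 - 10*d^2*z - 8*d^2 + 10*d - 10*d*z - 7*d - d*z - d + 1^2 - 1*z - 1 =20*d^3 + 22*d^2 + 2*d + z*(-10*d^2 - 11*d - 1)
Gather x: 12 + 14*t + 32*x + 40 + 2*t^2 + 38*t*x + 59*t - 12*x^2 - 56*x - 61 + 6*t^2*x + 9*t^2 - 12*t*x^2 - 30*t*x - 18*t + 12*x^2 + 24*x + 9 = 11*t^2 - 12*t*x^2 + 55*t + x*(6*t^2 + 8*t)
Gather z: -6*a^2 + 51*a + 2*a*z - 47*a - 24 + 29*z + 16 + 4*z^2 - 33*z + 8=-6*a^2 + 4*a + 4*z^2 + z*(2*a - 4)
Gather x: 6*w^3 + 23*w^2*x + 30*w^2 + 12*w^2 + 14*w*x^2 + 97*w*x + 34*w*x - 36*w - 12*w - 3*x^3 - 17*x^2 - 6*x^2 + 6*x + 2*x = 6*w^3 + 42*w^2 - 48*w - 3*x^3 + x^2*(14*w - 23) + x*(23*w^2 + 131*w + 8)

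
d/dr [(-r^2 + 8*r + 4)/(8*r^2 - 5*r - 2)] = (-59*r^2 - 60*r + 4)/(64*r^4 - 80*r^3 - 7*r^2 + 20*r + 4)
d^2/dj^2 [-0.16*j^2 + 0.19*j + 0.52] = -0.320000000000000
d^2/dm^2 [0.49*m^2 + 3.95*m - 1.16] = 0.980000000000000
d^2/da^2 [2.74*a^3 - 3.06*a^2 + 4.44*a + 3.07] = 16.44*a - 6.12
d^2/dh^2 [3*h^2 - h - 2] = 6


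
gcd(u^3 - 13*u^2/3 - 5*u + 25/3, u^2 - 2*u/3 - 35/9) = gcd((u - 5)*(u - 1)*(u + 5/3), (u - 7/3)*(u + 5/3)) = u + 5/3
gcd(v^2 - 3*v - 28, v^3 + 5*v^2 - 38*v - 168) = v + 4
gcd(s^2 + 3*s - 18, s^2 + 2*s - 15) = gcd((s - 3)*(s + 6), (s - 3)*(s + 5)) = s - 3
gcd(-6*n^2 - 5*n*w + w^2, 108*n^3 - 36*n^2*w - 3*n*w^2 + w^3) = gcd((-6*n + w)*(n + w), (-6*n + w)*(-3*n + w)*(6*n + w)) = -6*n + w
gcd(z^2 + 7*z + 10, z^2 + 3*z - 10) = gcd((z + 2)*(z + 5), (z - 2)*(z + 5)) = z + 5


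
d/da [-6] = 0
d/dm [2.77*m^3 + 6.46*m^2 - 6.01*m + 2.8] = 8.31*m^2 + 12.92*m - 6.01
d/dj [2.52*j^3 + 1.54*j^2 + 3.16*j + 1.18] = 7.56*j^2 + 3.08*j + 3.16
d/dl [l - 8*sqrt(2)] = 1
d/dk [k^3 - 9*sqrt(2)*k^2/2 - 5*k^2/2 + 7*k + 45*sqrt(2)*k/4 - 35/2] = 3*k^2 - 9*sqrt(2)*k - 5*k + 7 + 45*sqrt(2)/4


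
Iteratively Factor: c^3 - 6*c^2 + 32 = (c - 4)*(c^2 - 2*c - 8) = (c - 4)^2*(c + 2)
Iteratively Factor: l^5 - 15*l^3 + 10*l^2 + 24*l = (l - 2)*(l^4 + 2*l^3 - 11*l^2 - 12*l) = l*(l - 2)*(l^3 + 2*l^2 - 11*l - 12) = l*(l - 3)*(l - 2)*(l^2 + 5*l + 4) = l*(l - 3)*(l - 2)*(l + 1)*(l + 4)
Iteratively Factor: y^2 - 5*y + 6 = (y - 2)*(y - 3)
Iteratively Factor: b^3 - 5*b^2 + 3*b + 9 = (b - 3)*(b^2 - 2*b - 3) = (b - 3)*(b + 1)*(b - 3)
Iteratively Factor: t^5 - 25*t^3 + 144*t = (t)*(t^4 - 25*t^2 + 144) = t*(t + 3)*(t^3 - 3*t^2 - 16*t + 48) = t*(t - 3)*(t + 3)*(t^2 - 16) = t*(t - 3)*(t + 3)*(t + 4)*(t - 4)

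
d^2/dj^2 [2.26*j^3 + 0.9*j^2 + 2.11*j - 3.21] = 13.56*j + 1.8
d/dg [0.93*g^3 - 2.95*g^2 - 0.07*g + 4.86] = 2.79*g^2 - 5.9*g - 0.07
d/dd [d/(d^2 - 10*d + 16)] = (16 - d^2)/(d^4 - 20*d^3 + 132*d^2 - 320*d + 256)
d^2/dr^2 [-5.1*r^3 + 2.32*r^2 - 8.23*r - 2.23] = 4.64 - 30.6*r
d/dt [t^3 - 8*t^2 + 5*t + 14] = 3*t^2 - 16*t + 5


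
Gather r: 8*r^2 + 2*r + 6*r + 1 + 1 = 8*r^2 + 8*r + 2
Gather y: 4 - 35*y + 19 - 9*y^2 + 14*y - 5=-9*y^2 - 21*y + 18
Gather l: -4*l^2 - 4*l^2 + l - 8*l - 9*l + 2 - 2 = -8*l^2 - 16*l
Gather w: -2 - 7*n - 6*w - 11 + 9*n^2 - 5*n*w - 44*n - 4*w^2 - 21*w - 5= 9*n^2 - 51*n - 4*w^2 + w*(-5*n - 27) - 18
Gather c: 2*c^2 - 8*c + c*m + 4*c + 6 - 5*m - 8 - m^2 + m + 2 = 2*c^2 + c*(m - 4) - m^2 - 4*m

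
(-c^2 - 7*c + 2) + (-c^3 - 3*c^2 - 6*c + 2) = -c^3 - 4*c^2 - 13*c + 4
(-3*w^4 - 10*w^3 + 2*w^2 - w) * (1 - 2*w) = 6*w^5 + 17*w^4 - 14*w^3 + 4*w^2 - w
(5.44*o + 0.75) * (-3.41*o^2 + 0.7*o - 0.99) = -18.5504*o^3 + 1.2505*o^2 - 4.8606*o - 0.7425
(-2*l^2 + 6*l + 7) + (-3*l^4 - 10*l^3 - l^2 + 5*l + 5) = -3*l^4 - 10*l^3 - 3*l^2 + 11*l + 12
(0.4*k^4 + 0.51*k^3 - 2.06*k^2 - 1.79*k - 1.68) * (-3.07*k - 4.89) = -1.228*k^5 - 3.5217*k^4 + 3.8303*k^3 + 15.5687*k^2 + 13.9107*k + 8.2152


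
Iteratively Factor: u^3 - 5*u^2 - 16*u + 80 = (u - 4)*(u^2 - u - 20) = (u - 5)*(u - 4)*(u + 4)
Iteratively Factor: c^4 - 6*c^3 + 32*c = (c)*(c^3 - 6*c^2 + 32) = c*(c - 4)*(c^2 - 2*c - 8) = c*(c - 4)^2*(c + 2)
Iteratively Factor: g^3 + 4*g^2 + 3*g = (g + 3)*(g^2 + g) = (g + 1)*(g + 3)*(g)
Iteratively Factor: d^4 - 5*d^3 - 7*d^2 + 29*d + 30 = (d + 2)*(d^3 - 7*d^2 + 7*d + 15) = (d - 5)*(d + 2)*(d^2 - 2*d - 3) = (d - 5)*(d - 3)*(d + 2)*(d + 1)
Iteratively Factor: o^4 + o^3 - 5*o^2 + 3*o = (o - 1)*(o^3 + 2*o^2 - 3*o) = (o - 1)^2*(o^2 + 3*o) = o*(o - 1)^2*(o + 3)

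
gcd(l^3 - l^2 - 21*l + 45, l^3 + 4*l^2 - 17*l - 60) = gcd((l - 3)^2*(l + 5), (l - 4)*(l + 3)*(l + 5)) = l + 5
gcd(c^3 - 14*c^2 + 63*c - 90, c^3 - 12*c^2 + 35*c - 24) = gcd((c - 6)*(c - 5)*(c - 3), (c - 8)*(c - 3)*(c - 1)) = c - 3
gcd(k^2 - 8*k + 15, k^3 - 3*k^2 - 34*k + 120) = k - 5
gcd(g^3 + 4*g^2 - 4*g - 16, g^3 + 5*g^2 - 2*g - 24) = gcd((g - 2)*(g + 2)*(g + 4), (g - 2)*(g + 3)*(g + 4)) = g^2 + 2*g - 8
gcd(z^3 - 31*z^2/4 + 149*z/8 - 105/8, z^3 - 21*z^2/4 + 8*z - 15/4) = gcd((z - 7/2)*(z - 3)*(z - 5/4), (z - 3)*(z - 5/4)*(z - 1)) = z^2 - 17*z/4 + 15/4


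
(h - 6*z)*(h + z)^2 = h^3 - 4*h^2*z - 11*h*z^2 - 6*z^3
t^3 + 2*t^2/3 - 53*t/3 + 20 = (t - 3)*(t - 4/3)*(t + 5)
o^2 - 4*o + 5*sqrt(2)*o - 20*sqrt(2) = (o - 4)*(o + 5*sqrt(2))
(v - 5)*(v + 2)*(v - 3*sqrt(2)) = v^3 - 3*sqrt(2)*v^2 - 3*v^2 - 10*v + 9*sqrt(2)*v + 30*sqrt(2)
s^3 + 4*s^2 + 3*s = s*(s + 1)*(s + 3)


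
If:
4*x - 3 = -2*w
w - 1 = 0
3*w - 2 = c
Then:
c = 1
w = 1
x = 1/4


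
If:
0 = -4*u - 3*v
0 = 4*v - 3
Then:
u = -9/16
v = 3/4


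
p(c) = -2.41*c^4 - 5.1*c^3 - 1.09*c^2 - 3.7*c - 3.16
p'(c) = -9.64*c^3 - 15.3*c^2 - 2.18*c - 3.7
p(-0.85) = 1.07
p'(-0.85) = -6.98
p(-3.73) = -206.36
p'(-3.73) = 291.83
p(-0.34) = -1.86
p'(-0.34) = -4.35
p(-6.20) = -2367.74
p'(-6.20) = 1719.17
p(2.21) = -129.20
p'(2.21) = -187.30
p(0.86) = -11.71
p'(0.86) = -23.02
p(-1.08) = 2.71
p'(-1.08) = -7.05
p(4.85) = -1962.05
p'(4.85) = -1473.94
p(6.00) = -4289.56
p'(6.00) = -2649.82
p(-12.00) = -41276.68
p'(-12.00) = 14477.18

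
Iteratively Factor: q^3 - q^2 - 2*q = (q - 2)*(q^2 + q) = (q - 2)*(q + 1)*(q)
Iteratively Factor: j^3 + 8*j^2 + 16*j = (j + 4)*(j^2 + 4*j) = j*(j + 4)*(j + 4)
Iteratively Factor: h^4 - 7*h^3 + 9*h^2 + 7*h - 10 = (h + 1)*(h^3 - 8*h^2 + 17*h - 10) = (h - 2)*(h + 1)*(h^2 - 6*h + 5) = (h - 2)*(h - 1)*(h + 1)*(h - 5)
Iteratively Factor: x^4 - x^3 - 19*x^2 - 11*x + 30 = (x - 5)*(x^3 + 4*x^2 + x - 6) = (x - 5)*(x + 3)*(x^2 + x - 2) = (x - 5)*(x + 2)*(x + 3)*(x - 1)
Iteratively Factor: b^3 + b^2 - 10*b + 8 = (b - 1)*(b^2 + 2*b - 8) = (b - 1)*(b + 4)*(b - 2)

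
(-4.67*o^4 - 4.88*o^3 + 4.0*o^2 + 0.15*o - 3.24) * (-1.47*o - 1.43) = 6.8649*o^5 + 13.8517*o^4 + 1.0984*o^3 - 5.9405*o^2 + 4.5483*o + 4.6332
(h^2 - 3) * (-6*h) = -6*h^3 + 18*h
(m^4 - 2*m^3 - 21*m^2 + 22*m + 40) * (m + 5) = m^5 + 3*m^4 - 31*m^3 - 83*m^2 + 150*m + 200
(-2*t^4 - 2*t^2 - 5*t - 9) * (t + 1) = -2*t^5 - 2*t^4 - 2*t^3 - 7*t^2 - 14*t - 9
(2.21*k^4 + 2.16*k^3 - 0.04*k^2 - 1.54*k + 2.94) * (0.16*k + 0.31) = 0.3536*k^5 + 1.0307*k^4 + 0.6632*k^3 - 0.2588*k^2 - 0.00700000000000001*k + 0.9114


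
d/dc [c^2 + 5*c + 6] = 2*c + 5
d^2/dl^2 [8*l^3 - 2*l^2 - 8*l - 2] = 48*l - 4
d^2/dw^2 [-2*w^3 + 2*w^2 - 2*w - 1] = 4 - 12*w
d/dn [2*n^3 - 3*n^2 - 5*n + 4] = 6*n^2 - 6*n - 5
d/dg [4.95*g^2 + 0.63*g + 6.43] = 9.9*g + 0.63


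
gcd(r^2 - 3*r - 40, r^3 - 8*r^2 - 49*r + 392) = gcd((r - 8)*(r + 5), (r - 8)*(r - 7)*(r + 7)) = r - 8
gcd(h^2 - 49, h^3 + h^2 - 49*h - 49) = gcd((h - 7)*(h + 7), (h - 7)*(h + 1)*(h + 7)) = h^2 - 49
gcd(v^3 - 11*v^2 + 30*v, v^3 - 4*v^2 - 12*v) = v^2 - 6*v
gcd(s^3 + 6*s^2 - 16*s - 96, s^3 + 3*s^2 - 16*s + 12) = s + 6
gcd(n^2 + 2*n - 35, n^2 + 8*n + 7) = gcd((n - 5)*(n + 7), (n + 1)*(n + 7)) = n + 7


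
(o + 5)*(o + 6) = o^2 + 11*o + 30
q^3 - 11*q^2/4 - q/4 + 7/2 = (q - 2)*(q - 7/4)*(q + 1)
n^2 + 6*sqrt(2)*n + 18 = (n + 3*sqrt(2))^2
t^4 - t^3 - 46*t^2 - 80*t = t*(t - 8)*(t + 2)*(t + 5)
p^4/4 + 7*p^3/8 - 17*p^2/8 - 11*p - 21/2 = (p/4 + 1/2)*(p - 7/2)*(p + 2)*(p + 3)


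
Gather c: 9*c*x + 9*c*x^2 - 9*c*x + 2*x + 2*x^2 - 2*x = 9*c*x^2 + 2*x^2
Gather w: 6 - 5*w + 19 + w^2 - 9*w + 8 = w^2 - 14*w + 33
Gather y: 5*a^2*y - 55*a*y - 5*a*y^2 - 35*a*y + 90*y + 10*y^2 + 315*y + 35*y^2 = y^2*(45 - 5*a) + y*(5*a^2 - 90*a + 405)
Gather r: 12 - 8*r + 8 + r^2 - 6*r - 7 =r^2 - 14*r + 13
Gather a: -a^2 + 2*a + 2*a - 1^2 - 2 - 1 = -a^2 + 4*a - 4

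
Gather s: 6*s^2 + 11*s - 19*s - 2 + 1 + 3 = 6*s^2 - 8*s + 2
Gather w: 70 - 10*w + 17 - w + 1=88 - 11*w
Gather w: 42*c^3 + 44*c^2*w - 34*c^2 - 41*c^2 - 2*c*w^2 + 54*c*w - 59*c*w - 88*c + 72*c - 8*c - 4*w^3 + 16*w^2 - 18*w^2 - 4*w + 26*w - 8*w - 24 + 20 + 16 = 42*c^3 - 75*c^2 - 24*c - 4*w^3 + w^2*(-2*c - 2) + w*(44*c^2 - 5*c + 14) + 12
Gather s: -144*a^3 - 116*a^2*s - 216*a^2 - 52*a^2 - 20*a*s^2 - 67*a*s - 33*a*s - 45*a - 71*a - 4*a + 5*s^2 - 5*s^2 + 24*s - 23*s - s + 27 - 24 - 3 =-144*a^3 - 268*a^2 - 20*a*s^2 - 120*a + s*(-116*a^2 - 100*a)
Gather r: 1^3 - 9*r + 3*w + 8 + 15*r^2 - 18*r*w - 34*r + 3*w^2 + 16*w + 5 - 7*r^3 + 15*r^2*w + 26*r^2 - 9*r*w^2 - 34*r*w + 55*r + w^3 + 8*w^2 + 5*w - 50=-7*r^3 + r^2*(15*w + 41) + r*(-9*w^2 - 52*w + 12) + w^3 + 11*w^2 + 24*w - 36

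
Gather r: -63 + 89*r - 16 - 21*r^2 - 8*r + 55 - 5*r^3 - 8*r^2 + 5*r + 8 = -5*r^3 - 29*r^2 + 86*r - 16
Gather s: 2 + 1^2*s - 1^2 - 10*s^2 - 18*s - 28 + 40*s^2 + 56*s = 30*s^2 + 39*s - 27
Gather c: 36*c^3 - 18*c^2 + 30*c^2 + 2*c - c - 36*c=36*c^3 + 12*c^2 - 35*c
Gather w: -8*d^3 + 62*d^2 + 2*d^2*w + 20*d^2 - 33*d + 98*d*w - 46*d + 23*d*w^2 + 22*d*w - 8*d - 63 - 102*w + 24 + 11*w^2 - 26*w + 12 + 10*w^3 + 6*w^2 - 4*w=-8*d^3 + 82*d^2 - 87*d + 10*w^3 + w^2*(23*d + 17) + w*(2*d^2 + 120*d - 132) - 27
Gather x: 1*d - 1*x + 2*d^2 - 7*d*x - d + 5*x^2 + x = 2*d^2 - 7*d*x + 5*x^2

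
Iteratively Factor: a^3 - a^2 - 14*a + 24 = (a + 4)*(a^2 - 5*a + 6) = (a - 3)*(a + 4)*(a - 2)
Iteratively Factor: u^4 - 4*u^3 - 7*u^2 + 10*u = (u)*(u^3 - 4*u^2 - 7*u + 10) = u*(u - 5)*(u^2 + u - 2) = u*(u - 5)*(u + 2)*(u - 1)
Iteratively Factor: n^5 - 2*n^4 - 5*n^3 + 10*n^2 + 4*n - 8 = (n - 2)*(n^4 - 5*n^2 + 4) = (n - 2)*(n + 1)*(n^3 - n^2 - 4*n + 4) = (n - 2)*(n + 1)*(n + 2)*(n^2 - 3*n + 2) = (n - 2)^2*(n + 1)*(n + 2)*(n - 1)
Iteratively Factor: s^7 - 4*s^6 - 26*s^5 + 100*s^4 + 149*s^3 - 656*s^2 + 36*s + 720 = (s - 3)*(s^6 - s^5 - 29*s^4 + 13*s^3 + 188*s^2 - 92*s - 240) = (s - 3)*(s - 2)*(s^5 + s^4 - 27*s^3 - 41*s^2 + 106*s + 120) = (s - 3)*(s - 2)^2*(s^4 + 3*s^3 - 21*s^2 - 83*s - 60) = (s - 3)*(s - 2)^2*(s + 4)*(s^3 - s^2 - 17*s - 15) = (s - 3)*(s - 2)^2*(s + 3)*(s + 4)*(s^2 - 4*s - 5) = (s - 5)*(s - 3)*(s - 2)^2*(s + 3)*(s + 4)*(s + 1)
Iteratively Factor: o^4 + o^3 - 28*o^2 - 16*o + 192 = (o + 4)*(o^3 - 3*o^2 - 16*o + 48) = (o + 4)^2*(o^2 - 7*o + 12) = (o - 3)*(o + 4)^2*(o - 4)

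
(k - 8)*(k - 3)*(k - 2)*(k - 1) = k^4 - 14*k^3 + 59*k^2 - 94*k + 48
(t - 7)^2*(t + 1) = t^3 - 13*t^2 + 35*t + 49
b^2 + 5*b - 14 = (b - 2)*(b + 7)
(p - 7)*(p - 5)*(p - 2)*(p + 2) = p^4 - 12*p^3 + 31*p^2 + 48*p - 140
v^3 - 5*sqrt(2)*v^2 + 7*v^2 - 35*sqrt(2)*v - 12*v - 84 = (v + 7)*(v - 6*sqrt(2))*(v + sqrt(2))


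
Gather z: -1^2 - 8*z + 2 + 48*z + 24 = 40*z + 25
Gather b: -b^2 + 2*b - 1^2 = -b^2 + 2*b - 1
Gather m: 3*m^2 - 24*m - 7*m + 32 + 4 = 3*m^2 - 31*m + 36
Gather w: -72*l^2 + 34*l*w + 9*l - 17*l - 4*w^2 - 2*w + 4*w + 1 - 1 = -72*l^2 - 8*l - 4*w^2 + w*(34*l + 2)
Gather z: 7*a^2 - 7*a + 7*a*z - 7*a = 7*a^2 + 7*a*z - 14*a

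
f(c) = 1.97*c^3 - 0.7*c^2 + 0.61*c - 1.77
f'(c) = 5.91*c^2 - 1.4*c + 0.61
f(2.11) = 14.91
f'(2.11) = 23.97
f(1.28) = 2.00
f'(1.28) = 8.50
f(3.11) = 52.61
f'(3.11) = 53.42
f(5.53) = 313.35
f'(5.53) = 173.60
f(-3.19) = -74.79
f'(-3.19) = 65.22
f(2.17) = 16.39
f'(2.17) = 25.40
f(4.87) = 212.14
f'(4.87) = 133.96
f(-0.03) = -1.79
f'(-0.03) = 0.66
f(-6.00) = -456.15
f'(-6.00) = 221.77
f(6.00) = 402.21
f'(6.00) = 204.97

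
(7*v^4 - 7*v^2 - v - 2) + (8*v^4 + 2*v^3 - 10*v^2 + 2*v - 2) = 15*v^4 + 2*v^3 - 17*v^2 + v - 4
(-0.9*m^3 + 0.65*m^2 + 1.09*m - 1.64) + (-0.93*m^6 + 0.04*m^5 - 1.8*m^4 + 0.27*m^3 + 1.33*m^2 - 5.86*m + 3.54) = -0.93*m^6 + 0.04*m^5 - 1.8*m^4 - 0.63*m^3 + 1.98*m^2 - 4.77*m + 1.9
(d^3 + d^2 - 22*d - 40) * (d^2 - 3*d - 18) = d^5 - 2*d^4 - 43*d^3 + 8*d^2 + 516*d + 720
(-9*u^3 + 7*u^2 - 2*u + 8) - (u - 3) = -9*u^3 + 7*u^2 - 3*u + 11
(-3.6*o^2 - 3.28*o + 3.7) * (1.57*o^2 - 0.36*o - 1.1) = -5.652*o^4 - 3.8536*o^3 + 10.9498*o^2 + 2.276*o - 4.07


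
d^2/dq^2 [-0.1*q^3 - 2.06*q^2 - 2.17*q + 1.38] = -0.6*q - 4.12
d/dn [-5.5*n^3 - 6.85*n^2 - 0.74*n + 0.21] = -16.5*n^2 - 13.7*n - 0.74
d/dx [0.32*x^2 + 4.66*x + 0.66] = 0.64*x + 4.66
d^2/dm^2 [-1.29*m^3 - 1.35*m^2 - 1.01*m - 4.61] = -7.74*m - 2.7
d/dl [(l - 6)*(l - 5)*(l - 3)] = 3*l^2 - 28*l + 63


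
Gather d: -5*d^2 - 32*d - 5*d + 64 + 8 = -5*d^2 - 37*d + 72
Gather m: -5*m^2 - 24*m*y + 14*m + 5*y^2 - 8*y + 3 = -5*m^2 + m*(14 - 24*y) + 5*y^2 - 8*y + 3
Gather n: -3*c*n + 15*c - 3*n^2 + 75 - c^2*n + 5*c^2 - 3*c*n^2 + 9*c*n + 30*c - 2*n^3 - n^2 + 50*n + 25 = 5*c^2 + 45*c - 2*n^3 + n^2*(-3*c - 4) + n*(-c^2 + 6*c + 50) + 100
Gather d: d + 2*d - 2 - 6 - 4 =3*d - 12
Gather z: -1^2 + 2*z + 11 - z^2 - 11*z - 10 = -z^2 - 9*z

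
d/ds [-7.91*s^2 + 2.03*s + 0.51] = 2.03 - 15.82*s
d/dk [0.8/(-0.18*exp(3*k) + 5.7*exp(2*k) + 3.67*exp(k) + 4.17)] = (0.432*exp(2*k) - 9.12*exp(k) - 2.936)*exp(k)/(-0.18*exp(3*k) + 5.7*exp(2*k) + 3.67*exp(k) + 4.17)^2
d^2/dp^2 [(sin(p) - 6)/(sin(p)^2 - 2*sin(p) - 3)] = (-sin(p)^4 + 23*sin(p)^3 - 75*sin(p)^2 + 141*sin(p) - 96)/((sin(p) - 3)^3*(sin(p) + 1)^2)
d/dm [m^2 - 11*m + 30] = 2*m - 11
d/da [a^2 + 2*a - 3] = 2*a + 2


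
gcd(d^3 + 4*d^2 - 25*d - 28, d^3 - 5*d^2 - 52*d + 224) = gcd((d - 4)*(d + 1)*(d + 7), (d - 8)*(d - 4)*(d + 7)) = d^2 + 3*d - 28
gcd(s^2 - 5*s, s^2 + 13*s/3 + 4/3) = 1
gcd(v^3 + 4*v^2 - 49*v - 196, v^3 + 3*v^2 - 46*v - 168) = v^2 - 3*v - 28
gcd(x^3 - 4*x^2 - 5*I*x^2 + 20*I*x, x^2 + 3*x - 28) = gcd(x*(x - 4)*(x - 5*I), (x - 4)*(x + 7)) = x - 4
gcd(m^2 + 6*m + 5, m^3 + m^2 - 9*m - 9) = m + 1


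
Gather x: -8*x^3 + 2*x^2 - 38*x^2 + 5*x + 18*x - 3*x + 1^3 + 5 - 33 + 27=-8*x^3 - 36*x^2 + 20*x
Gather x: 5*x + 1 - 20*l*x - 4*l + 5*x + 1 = -4*l + x*(10 - 20*l) + 2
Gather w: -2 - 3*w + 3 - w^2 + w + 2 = -w^2 - 2*w + 3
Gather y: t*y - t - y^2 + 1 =t*y - t - y^2 + 1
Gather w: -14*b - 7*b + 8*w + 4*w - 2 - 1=-21*b + 12*w - 3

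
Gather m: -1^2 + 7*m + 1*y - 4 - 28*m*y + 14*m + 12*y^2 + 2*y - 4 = m*(21 - 28*y) + 12*y^2 + 3*y - 9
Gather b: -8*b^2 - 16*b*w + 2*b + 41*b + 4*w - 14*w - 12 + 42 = -8*b^2 + b*(43 - 16*w) - 10*w + 30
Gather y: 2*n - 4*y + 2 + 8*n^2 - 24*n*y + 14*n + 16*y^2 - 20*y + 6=8*n^2 + 16*n + 16*y^2 + y*(-24*n - 24) + 8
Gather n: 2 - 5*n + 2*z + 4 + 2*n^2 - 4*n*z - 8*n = 2*n^2 + n*(-4*z - 13) + 2*z + 6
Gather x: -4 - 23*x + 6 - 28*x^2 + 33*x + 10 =-28*x^2 + 10*x + 12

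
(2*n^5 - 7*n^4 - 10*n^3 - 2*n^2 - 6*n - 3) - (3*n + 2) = 2*n^5 - 7*n^4 - 10*n^3 - 2*n^2 - 9*n - 5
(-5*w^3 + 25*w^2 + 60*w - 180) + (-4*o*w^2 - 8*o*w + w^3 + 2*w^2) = -4*o*w^2 - 8*o*w - 4*w^3 + 27*w^2 + 60*w - 180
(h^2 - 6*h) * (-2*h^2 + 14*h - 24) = -2*h^4 + 26*h^3 - 108*h^2 + 144*h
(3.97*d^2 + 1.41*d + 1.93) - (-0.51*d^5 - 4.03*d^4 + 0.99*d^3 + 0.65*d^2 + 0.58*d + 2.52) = 0.51*d^5 + 4.03*d^4 - 0.99*d^3 + 3.32*d^2 + 0.83*d - 0.59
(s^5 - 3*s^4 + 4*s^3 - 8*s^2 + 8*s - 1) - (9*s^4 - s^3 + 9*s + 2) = s^5 - 12*s^4 + 5*s^3 - 8*s^2 - s - 3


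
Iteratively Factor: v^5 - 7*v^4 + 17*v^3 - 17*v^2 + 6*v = (v - 1)*(v^4 - 6*v^3 + 11*v^2 - 6*v) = (v - 3)*(v - 1)*(v^3 - 3*v^2 + 2*v) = (v - 3)*(v - 1)^2*(v^2 - 2*v) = v*(v - 3)*(v - 1)^2*(v - 2)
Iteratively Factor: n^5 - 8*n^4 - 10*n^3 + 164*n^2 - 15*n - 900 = (n - 5)*(n^4 - 3*n^3 - 25*n^2 + 39*n + 180) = (n - 5)*(n - 4)*(n^3 + n^2 - 21*n - 45) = (n - 5)^2*(n - 4)*(n^2 + 6*n + 9) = (n - 5)^2*(n - 4)*(n + 3)*(n + 3)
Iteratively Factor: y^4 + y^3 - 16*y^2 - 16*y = (y + 1)*(y^3 - 16*y) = y*(y + 1)*(y^2 - 16) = y*(y - 4)*(y + 1)*(y + 4)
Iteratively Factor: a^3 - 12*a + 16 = (a + 4)*(a^2 - 4*a + 4) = (a - 2)*(a + 4)*(a - 2)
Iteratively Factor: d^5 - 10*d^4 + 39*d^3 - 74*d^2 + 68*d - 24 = (d - 1)*(d^4 - 9*d^3 + 30*d^2 - 44*d + 24) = (d - 2)*(d - 1)*(d^3 - 7*d^2 + 16*d - 12) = (d - 2)^2*(d - 1)*(d^2 - 5*d + 6) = (d - 3)*(d - 2)^2*(d - 1)*(d - 2)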